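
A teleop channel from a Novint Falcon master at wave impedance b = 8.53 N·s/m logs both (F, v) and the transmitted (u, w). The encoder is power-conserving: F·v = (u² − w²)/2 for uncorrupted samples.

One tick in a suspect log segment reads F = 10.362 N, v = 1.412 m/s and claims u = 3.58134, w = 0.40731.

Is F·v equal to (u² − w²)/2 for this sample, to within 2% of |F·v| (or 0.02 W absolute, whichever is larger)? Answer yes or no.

F·v = 10.362×1.412 = 14.63114 W.
(u² − w²)/2 = (12.82600 − 0.16590)/2 = 6.33005 W.
|Δ| = 8.30110;  2% of max(1, |F·v|) = 0.29262.

no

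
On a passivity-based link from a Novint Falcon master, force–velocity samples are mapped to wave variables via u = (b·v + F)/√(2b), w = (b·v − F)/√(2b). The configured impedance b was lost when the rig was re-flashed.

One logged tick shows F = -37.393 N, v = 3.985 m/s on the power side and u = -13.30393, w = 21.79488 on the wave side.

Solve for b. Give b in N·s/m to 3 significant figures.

u + w = 8.4909;  u + w = √(2b)·v, so √(2b) = 8.4909/3.985 = 2.1307.
b = (√(2b))²/2 = 4.5400/2 = 2.2700.
(Check via u − w = 2F/√(2b): u − w = -35.0988, 2F/√(2b) = -35.0988.)

b = 2.27 N·s/m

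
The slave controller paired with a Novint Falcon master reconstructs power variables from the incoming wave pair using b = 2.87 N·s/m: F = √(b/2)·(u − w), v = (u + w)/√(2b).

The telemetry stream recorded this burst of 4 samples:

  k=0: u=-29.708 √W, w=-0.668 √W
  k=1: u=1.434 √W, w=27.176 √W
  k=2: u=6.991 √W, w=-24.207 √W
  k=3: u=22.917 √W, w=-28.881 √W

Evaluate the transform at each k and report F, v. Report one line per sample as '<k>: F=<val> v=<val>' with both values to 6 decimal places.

k=0: u−w=-29.040000, u+w=-30.376000; √(b/2)=1.197915, √(2b)=2.395830; F=1.197915×(-29.04)=-34.787447, v=-30.376000/2.395830=-12.678697
k=1: u−w=-25.742000, u+w=28.610000; √(b/2)=1.197915, √(2b)=2.395830; F=1.197915×(-25.742)=-30.836724, v=28.610000/2.395830=11.941583
k=2: u−w=31.198000, u+w=-17.216000; √(b/2)=1.197915, √(2b)=2.395830; F=1.197915×31.198=37.372548, v=-17.216000/2.395830=-7.185820
k=3: u−w=51.798000, u+w=-5.964000; √(b/2)=1.197915, √(2b)=2.395830; F=1.197915×51.798=62.049594, v=-5.964000/2.395830=-2.489326

0: F=-34.787447 v=-12.678697
1: F=-30.836724 v=11.941583
2: F=37.372548 v=-7.185820
3: F=62.049594 v=-2.489326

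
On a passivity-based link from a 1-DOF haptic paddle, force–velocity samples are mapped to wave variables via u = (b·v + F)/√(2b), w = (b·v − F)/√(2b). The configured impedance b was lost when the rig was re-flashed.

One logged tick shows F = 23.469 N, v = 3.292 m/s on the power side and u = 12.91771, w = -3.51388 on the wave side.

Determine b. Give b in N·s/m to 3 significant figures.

b = 4.08 N·s/m

u + w = 9.4038;  u + w = √(2b)·v, so √(2b) = 9.4038/3.292 = 2.8566.
b = (√(2b))²/2 = 8.1600/2 = 4.0800.
(Check via u − w = 2F/√(2b): u − w = 16.4316, 2F/√(2b) = 16.4316.)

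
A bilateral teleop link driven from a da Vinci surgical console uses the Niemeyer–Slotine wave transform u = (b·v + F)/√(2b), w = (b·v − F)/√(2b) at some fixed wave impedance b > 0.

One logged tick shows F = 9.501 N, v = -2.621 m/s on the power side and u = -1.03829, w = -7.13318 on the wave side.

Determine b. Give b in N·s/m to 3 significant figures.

u + w = -8.17147;  u + w = √(2b)·v, so √(2b) = -8.17147/(-2.621) = 3.11769.
b = (√(2b))²/2 = 9.72000/2 = 4.86000.
(Check via u − w = 2F/√(2b): u − w = 6.09489, 2F/√(2b) = 6.09489.)

b = 4.86 N·s/m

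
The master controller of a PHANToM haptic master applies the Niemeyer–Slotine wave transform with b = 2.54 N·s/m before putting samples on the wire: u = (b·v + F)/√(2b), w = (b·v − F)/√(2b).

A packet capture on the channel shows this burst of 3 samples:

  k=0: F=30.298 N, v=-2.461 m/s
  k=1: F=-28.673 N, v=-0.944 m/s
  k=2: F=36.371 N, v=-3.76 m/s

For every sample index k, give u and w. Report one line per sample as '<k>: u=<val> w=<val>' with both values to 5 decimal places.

k=0: b·v=2.54×(-2.461)=-6.25094; √(2b)=2.25389; u=(-6.25094+30.298)/2.25389=10.66916, w=(-6.25094−30.298)/2.25389=-16.21597
k=1: b·v=2.54×(-0.944)=-2.39776; √(2b)=2.25389; u=(-2.39776+(-28.673))/2.25389=-13.78542, w=(-2.39776−(-28.673))/2.25389=11.65775
k=2: b·v=2.54×(-3.76)=-9.55040; √(2b)=2.25389; u=(-9.55040+36.371)/2.25389=11.89972, w=(-9.55040−36.371)/2.25389=-20.37433

0: u=10.66916 w=-16.21597
1: u=-13.78542 w=11.65775
2: u=11.89972 w=-20.37433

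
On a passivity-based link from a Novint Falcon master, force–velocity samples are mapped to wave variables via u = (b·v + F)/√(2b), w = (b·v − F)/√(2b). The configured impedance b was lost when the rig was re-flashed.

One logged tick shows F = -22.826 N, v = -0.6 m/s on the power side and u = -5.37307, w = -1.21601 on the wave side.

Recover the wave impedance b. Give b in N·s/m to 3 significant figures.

u + w = -6.58908;  u + w = √(2b)·v, so √(2b) = -6.58908/(-0.6) = 10.98180.
b = (√(2b))²/2 = 120.59993/2 = 60.29997.
(Check via u − w = 2F/√(2b): u − w = -4.15706, 2F/√(2b) = -4.15706.)

b = 60.3 N·s/m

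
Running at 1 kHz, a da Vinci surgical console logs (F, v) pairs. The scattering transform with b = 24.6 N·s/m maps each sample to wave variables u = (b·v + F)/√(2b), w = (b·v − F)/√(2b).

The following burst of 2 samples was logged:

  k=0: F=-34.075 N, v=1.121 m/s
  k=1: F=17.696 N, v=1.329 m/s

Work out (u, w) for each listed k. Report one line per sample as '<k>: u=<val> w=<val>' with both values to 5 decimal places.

0: u=-0.92645 w=8.78945
1: u=7.18384 w=2.13813

k=0: b·v=24.6×1.121=27.57660; √(2b)=7.01427; u=(27.57660+(-34.075))/7.01427=-0.92645, w=(27.57660−(-34.075))/7.01427=8.78945
k=1: b·v=24.6×1.329=32.69340; √(2b)=7.01427; u=(32.69340+17.696)/7.01427=7.18384, w=(32.69340−17.696)/7.01427=2.13813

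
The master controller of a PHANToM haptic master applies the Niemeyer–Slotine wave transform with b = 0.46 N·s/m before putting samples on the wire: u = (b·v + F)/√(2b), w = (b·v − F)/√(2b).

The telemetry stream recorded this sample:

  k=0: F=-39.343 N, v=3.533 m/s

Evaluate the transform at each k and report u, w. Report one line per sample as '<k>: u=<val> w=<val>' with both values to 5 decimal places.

0: u=-39.32355 w=42.71228

k=0: b·v=0.46×3.533=1.62518; √(2b)=0.95917; u=(1.62518+(-39.343))/0.95917=-39.32355, w=(1.62518−(-39.343))/0.95917=42.71228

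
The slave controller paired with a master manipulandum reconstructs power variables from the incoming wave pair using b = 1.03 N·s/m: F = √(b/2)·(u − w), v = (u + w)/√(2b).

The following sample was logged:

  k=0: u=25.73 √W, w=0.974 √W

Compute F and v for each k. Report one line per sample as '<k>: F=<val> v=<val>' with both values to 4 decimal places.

0: F=17.7658 v=18.6056

k=0: u−w=24.7560, u+w=26.7040; √(b/2)=0.7176, √(2b)=1.4353; F=0.7176×24.756=17.7658, v=26.7040/1.4353=18.6056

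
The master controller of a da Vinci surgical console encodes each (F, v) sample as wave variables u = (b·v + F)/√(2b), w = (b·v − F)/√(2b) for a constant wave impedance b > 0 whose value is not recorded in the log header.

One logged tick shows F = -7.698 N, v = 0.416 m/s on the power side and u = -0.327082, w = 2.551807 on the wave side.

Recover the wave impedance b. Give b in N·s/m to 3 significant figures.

b = 14.3 N·s/m

u + w = 2.224725;  u + w = √(2b)·v, so √(2b) = 2.224725/0.416 = 5.347897.
b = (√(2b))²/2 = 28.599998/2 = 14.299999.
(Check via u − w = 2F/√(2b): u − w = -2.878889, 2F/√(2b) = -2.878889.)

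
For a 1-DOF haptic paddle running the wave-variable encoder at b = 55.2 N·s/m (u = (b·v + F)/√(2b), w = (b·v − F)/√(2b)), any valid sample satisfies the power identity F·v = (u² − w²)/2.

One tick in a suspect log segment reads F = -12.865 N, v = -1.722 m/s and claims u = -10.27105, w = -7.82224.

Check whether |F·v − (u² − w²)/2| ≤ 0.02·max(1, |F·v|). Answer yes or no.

yes

F·v = (-12.865)×(-1.722) = 22.1535 W.
(u² − w²)/2 = (105.4945 − 61.1874)/2 = 22.1535 W.
|Δ| = 0.0000;  2% of max(1, |F·v|) = 0.4431.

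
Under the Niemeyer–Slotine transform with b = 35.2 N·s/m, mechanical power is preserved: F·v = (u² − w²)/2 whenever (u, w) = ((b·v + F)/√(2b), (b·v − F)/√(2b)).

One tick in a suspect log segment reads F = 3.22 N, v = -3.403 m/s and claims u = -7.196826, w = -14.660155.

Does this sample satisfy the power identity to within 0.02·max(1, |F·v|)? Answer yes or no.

F·v = 3.22×(-3.403) = -10.957660 W.
(u² − w²)/2 = (51.794304 − 214.920145)/2 = -81.562920 W.
|Δ| = 70.605260;  2% of max(1, |F·v|) = 0.219153.

no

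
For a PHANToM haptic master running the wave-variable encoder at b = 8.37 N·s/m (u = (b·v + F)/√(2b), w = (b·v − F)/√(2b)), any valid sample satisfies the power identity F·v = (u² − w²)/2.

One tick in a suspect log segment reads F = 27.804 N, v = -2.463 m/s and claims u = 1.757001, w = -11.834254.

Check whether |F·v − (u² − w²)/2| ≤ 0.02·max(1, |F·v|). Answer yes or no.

yes

F·v = 27.804×(-2.463) = -68.481252 W.
(u² − w²)/2 = (3.087053 − 140.049568)/2 = -68.481258 W.
|Δ| = 0.000006;  2% of max(1, |F·v|) = 1.369625.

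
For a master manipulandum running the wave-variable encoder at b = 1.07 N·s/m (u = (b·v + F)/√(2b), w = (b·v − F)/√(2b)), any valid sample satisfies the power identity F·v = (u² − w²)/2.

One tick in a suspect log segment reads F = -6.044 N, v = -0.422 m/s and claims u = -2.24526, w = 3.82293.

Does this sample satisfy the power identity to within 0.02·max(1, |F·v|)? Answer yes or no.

no

F·v = (-6.044)×(-0.422) = 2.55057 W.
(u² − w²)/2 = (5.04119 − 14.61479)/2 = -4.78680 W.
|Δ| = 7.33737;  2% of max(1, |F·v|) = 0.05101.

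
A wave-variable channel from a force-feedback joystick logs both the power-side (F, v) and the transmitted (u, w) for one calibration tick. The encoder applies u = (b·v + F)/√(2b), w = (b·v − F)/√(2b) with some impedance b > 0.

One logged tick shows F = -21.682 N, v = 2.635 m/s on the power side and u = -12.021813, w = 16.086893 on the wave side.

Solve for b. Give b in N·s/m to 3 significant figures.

b = 1.19 N·s/m

u + w = 4.065080;  u + w = √(2b)·v, so √(2b) = 4.065080/2.635 = 1.542725.
b = (√(2b))²/2 = 2.380000/2 = 1.190000.
(Check via u − w = 2F/√(2b): u − w = -28.108706, 2F/√(2b) = -28.108706.)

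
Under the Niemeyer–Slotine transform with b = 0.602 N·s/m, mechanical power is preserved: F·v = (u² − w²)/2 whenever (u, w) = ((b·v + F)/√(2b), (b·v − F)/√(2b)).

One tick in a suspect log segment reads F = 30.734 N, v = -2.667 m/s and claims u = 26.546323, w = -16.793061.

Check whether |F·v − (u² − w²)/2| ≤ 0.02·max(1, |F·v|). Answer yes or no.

no

F·v = 30.734×(-2.667) = -81.967578 W.
(u² − w²)/2 = (704.707265 − 282.006898)/2 = 211.350184 W.
|Δ| = 293.317762;  2% of max(1, |F·v|) = 1.639352.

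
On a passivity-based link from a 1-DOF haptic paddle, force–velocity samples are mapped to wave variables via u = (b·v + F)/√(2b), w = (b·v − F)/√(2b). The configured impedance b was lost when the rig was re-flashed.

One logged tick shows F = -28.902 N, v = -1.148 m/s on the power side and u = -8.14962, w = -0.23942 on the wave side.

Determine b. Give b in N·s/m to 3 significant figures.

b = 26.7 N·s/m

u + w = -8.3890;  u + w = √(2b)·v, so √(2b) = -8.3890/(-1.148) = 7.3075.
b = (√(2b))²/2 = 53.3999/2 = 26.7000.
(Check via u − w = 2F/√(2b): u − w = -7.9102, 2F/√(2b) = -7.9102.)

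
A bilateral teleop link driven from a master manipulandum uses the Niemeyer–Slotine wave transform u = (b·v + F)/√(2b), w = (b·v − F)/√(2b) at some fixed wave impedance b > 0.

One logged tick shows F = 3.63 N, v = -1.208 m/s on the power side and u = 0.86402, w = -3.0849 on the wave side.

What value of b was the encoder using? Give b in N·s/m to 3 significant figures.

u + w = -2.2209;  u + w = √(2b)·v, so √(2b) = -2.2209/(-1.208) = 1.8385.
b = (√(2b))²/2 = 3.3800/2 = 1.6900.
(Check via u − w = 2F/√(2b): u − w = 3.9489, 2F/√(2b) = 3.9489.)

b = 1.69 N·s/m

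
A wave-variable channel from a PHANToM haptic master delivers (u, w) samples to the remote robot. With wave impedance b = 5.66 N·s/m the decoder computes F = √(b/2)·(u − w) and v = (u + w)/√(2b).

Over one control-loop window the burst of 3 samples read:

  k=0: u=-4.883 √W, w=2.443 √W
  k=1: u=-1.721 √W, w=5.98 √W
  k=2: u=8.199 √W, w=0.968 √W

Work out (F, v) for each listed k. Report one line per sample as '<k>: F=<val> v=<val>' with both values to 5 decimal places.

0: F=-12.32424 v=-0.72521
1: F=-12.95509 v=1.26586
2: F=12.16442 v=2.72461

k=0: u−w=-7.32600, u+w=-2.44000; √(b/2)=1.68226, √(2b)=3.36452; F=1.68226×(-7.326)=-12.32424, v=-2.44000/3.36452=-0.72521
k=1: u−w=-7.70100, u+w=4.25900; √(b/2)=1.68226, √(2b)=3.36452; F=1.68226×(-7.701)=-12.95509, v=4.25900/3.36452=1.26586
k=2: u−w=7.23100, u+w=9.16700; √(b/2)=1.68226, √(2b)=3.36452; F=1.68226×7.231=12.16442, v=9.16700/3.36452=2.72461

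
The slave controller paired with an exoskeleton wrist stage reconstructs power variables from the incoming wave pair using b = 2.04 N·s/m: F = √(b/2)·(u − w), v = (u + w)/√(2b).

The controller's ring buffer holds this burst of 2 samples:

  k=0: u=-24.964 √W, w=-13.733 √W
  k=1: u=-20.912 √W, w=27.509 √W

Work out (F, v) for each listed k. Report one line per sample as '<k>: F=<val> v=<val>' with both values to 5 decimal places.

k=0: u−w=-11.23100, u+w=-38.69700; √(b/2)=1.00995, √(2b)=2.01990; F=1.00995×(-11.231)=-11.34275, v=-38.69700/2.01990=-19.15787
k=1: u−w=-48.42100, u+w=6.59700; √(b/2)=1.00995, √(2b)=2.01990; F=1.00995×(-48.421)=-48.90281, v=6.59700/2.01990=3.26600

0: F=-11.34275 v=-19.15787
1: F=-48.90281 v=3.26600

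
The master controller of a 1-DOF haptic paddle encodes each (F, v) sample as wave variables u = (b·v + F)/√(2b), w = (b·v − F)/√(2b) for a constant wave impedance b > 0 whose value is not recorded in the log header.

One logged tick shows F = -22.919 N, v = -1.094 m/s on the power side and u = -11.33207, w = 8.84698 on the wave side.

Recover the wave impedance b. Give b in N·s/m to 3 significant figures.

b = 2.58 N·s/m

u + w = -2.48509;  u + w = √(2b)·v, so √(2b) = -2.48509/(-1.094) = 2.27156.
b = (√(2b))²/2 = 5.16000/2 = 2.58000.
(Check via u − w = 2F/√(2b): u − w = -20.17905, 2F/√(2b) = -20.17906.)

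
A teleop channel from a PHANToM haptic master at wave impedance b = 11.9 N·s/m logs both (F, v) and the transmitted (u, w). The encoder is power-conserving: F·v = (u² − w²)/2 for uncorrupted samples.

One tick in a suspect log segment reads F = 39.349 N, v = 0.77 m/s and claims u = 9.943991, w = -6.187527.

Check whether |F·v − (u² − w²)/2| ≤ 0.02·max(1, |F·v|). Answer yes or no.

F·v = 39.349×0.77 = 30.298730 W.
(u² − w²)/2 = (98.882957 − 38.285490)/2 = 30.298733 W.
|Δ| = 0.000003;  2% of max(1, |F·v|) = 0.605975.

yes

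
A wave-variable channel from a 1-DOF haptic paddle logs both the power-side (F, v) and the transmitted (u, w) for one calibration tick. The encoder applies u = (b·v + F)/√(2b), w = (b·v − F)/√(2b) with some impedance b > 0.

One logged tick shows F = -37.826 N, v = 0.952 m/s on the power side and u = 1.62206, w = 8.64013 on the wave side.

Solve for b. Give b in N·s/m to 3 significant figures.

u + w = 10.2622;  u + w = √(2b)·v, so √(2b) = 10.2622/0.952 = 10.7796.
b = (√(2b))²/2 = 116.2000/2 = 58.1000.
(Check via u − w = 2F/√(2b): u − w = -7.0181, 2F/√(2b) = -7.0181.)

b = 58.1 N·s/m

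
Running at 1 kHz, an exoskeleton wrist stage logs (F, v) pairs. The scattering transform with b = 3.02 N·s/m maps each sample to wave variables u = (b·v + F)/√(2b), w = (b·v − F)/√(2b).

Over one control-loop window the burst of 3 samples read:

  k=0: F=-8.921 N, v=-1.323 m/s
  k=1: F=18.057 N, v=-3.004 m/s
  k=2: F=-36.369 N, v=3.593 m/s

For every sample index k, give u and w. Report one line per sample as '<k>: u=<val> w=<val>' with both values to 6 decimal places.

0: u=-5.255633 w=2.004174
1: u=3.655912 w=-11.038666
2: u=-10.383184 w=19.213489

k=0: b·v=3.02×(-1.323)=-3.995460; √(2b)=2.457641; u=(-3.995460+(-8.921))/2.457641=-5.255633, w=(-3.995460−(-8.921))/2.457641=2.004174
k=1: b·v=3.02×(-3.004)=-9.072080; √(2b)=2.457641; u=(-9.072080+18.057)/2.457641=3.655912, w=(-9.072080−18.057)/2.457641=-11.038666
k=2: b·v=3.02×3.593=10.850860; √(2b)=2.457641; u=(10.850860+(-36.369))/2.457641=-10.383184, w=(10.850860−(-36.369))/2.457641=19.213489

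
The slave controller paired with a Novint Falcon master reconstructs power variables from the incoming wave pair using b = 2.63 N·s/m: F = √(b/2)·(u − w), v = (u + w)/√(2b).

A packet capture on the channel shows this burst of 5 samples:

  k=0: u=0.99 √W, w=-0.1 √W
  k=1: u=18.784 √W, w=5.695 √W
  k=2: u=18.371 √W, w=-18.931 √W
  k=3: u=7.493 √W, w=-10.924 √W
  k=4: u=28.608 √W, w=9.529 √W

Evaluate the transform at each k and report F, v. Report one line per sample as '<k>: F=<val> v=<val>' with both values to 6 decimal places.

0: F=1.249941 v=0.388058
1: F=15.009608 v=10.673351
2: F=42.775490 v=-0.244172
3: F=21.119409 v=-1.495987
4: F=21.878547 v=16.628522

k=0: u−w=1.090000, u+w=0.890000; √(b/2)=1.146734, √(2b)=2.293469; F=1.146734×1.09=1.249941, v=0.890000/2.293469=0.388058
k=1: u−w=13.089000, u+w=24.479000; √(b/2)=1.146734, √(2b)=2.293469; F=1.146734×13.089=15.009608, v=24.479000/2.293469=10.673351
k=2: u−w=37.302000, u+w=-0.560000; √(b/2)=1.146734, √(2b)=2.293469; F=1.146734×37.302=42.775490, v=-0.560000/2.293469=-0.244172
k=3: u−w=18.417000, u+w=-3.431000; √(b/2)=1.146734, √(2b)=2.293469; F=1.146734×18.417=21.119409, v=-3.431000/2.293469=-1.495987
k=4: u−w=19.079000, u+w=38.137000; √(b/2)=1.146734, √(2b)=2.293469; F=1.146734×19.079=21.878547, v=38.137000/2.293469=16.628522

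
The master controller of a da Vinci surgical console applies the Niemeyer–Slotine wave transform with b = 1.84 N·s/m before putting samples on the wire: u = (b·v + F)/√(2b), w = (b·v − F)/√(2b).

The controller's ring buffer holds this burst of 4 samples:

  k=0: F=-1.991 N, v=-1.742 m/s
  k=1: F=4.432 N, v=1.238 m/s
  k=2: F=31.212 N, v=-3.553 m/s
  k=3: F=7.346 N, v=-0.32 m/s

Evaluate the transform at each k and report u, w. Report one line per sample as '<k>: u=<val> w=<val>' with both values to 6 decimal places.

k=0: b·v=1.84×(-1.742)=-3.205280; √(2b)=1.918333; u=(-3.205280+(-1.991))/1.918333=-2.708748, w=(-3.205280−(-1.991))/1.918333=-0.632987
k=1: b·v=1.84×1.238=2.277920; √(2b)=1.918333; u=(2.277920+4.432)/1.918333=3.497788, w=(2.277920−4.432)/1.918333=-1.122892
k=2: b·v=1.84×(-3.553)=-6.537520; √(2b)=1.918333; u=(-6.537520+31.212)/1.918333=12.862462, w=(-6.537520−31.212)/1.918333=-19.678298
k=3: b·v=1.84×(-0.32)=-0.588800; √(2b)=1.918333; u=(-0.588800+7.346)/1.918333=3.522434, w=(-0.588800−7.346)/1.918333=-4.136300

0: u=-2.708748 w=-0.632987
1: u=3.497788 w=-1.122892
2: u=12.862462 w=-19.678298
3: u=3.522434 w=-4.136300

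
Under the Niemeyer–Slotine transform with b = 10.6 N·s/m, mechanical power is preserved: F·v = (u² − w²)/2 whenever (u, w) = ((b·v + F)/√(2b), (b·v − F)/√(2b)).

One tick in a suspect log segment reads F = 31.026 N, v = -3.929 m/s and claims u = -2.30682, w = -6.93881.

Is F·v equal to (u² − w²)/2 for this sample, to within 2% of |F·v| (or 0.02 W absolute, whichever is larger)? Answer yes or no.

F·v = 31.026×(-3.929) = -121.90115 W.
(u² − w²)/2 = (5.32142 − 48.14708)/2 = -21.41283 W.
|Δ| = 100.48832;  2% of max(1, |F·v|) = 2.43802.

no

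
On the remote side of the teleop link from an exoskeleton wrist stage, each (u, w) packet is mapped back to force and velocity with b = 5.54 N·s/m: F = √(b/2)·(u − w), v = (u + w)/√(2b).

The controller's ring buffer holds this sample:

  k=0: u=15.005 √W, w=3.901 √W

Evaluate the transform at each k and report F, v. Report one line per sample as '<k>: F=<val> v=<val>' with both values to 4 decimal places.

0: F=18.4807 v=5.6798

k=0: u−w=11.1040, u+w=18.9060; √(b/2)=1.6643, √(2b)=3.3287; F=1.6643×11.104=18.4807, v=18.9060/3.3287=5.6798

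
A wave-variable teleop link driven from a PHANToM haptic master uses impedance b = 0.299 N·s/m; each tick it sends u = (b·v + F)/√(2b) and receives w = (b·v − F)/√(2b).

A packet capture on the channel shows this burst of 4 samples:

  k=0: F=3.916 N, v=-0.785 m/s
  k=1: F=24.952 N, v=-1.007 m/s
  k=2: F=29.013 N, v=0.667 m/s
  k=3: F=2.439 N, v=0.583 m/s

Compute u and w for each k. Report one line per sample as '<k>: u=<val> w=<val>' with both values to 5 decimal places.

k=0: b·v=0.299×(-0.785)=-0.23472; √(2b)=0.77330; u=(-0.23472+3.916)/0.77330=4.76046, w=(-0.23472−3.916)/0.77330=-5.36750
k=1: b·v=0.299×(-1.007)=-0.30109; √(2b)=0.77330; u=(-0.30109+24.952)/0.77330=31.87736, w=(-0.30109−24.952)/0.77330=-32.65608
k=2: b·v=0.299×0.667=0.19943; √(2b)=0.77330; u=(0.19943+29.013)/0.77330=37.77610, w=(0.19943−29.013)/0.77330=-37.26031
k=3: b·v=0.299×0.583=0.17432; √(2b)=0.77330; u=(0.17432+2.439)/0.77330=3.37941, w=(0.17432−2.439)/0.77330=-2.92858

0: u=4.76046 w=-5.36750
1: u=31.87736 w=-32.65608
2: u=37.77610 w=-37.26031
3: u=3.37941 w=-2.92858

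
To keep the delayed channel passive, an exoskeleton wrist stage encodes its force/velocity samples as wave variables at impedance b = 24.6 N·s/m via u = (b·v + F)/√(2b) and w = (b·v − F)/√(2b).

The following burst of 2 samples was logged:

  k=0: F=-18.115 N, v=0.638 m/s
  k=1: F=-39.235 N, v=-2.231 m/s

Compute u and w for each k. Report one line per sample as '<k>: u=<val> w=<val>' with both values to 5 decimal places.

k=0: b·v=24.6×0.638=15.69480; √(2b)=7.01427; u=(15.69480+(-18.115))/7.01427=-0.34504, w=(15.69480−(-18.115))/7.01427=4.82014
k=1: b·v=24.6×(-2.231)=-54.88260; √(2b)=7.01427; u=(-54.88260+(-39.235))/7.01427=-13.41802, w=(-54.88260−(-39.235))/7.01427=-2.23082

0: u=-0.34504 w=4.82014
1: u=-13.41802 w=-2.23082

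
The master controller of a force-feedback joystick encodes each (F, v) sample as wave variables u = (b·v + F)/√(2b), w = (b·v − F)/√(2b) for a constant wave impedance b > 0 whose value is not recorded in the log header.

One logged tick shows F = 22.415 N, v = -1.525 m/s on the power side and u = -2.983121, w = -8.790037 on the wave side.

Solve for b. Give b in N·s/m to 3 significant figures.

b = 29.8 N·s/m

u + w = -11.773158;  u + w = √(2b)·v, so √(2b) = -11.773158/(-1.525) = 7.720104.
b = (√(2b))²/2 = 59.600000/2 = 29.800000.
(Check via u − w = 2F/√(2b): u − w = 5.806916, 2F/√(2b) = 5.806917.)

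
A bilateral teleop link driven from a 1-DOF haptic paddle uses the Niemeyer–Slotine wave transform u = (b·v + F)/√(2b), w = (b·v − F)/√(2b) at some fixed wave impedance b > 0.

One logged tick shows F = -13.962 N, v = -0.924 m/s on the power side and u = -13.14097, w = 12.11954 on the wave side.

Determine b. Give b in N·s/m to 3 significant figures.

u + w = -1.02143;  u + w = √(2b)·v, so √(2b) = -1.02143/(-0.924) = 1.10544.
b = (√(2b))²/2 = 1.22201/2 = 0.61100.
(Check via u − w = 2F/√(2b): u − w = -25.26051, 2F/√(2b) = -25.26044.)

b = 0.611 N·s/m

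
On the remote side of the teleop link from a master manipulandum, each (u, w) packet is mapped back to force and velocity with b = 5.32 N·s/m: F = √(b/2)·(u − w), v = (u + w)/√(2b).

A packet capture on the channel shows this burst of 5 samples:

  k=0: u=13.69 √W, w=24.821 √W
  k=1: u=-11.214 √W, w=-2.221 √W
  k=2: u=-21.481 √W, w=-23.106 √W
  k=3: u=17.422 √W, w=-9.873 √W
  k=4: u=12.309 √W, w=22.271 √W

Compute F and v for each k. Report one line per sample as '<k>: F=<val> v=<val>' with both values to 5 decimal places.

0: F=-18.15411 v=11.80630
1: F=-14.66714 v=-4.11876
2: F=2.65029 v=-13.66902
3: F=44.51680 v=2.31429
4: F=-16.24753 v=10.60118

k=0: u−w=-11.13100, u+w=38.51100; √(b/2)=1.63095, √(2b)=3.26190; F=1.63095×(-11.131)=-18.15411, v=38.51100/3.26190=11.80630
k=1: u−w=-8.99300, u+w=-13.43500; √(b/2)=1.63095, √(2b)=3.26190; F=1.63095×(-8.993)=-14.66714, v=-13.43500/3.26190=-4.11876
k=2: u−w=1.62500, u+w=-44.58700; √(b/2)=1.63095, √(2b)=3.26190; F=1.63095×1.625=2.65029, v=-44.58700/3.26190=-13.66902
k=3: u−w=27.29500, u+w=7.54900; √(b/2)=1.63095, √(2b)=3.26190; F=1.63095×27.295=44.51680, v=7.54900/3.26190=2.31429
k=4: u−w=-9.96200, u+w=34.58000; √(b/2)=1.63095, √(2b)=3.26190; F=1.63095×(-9.962)=-16.24753, v=34.58000/3.26190=10.60118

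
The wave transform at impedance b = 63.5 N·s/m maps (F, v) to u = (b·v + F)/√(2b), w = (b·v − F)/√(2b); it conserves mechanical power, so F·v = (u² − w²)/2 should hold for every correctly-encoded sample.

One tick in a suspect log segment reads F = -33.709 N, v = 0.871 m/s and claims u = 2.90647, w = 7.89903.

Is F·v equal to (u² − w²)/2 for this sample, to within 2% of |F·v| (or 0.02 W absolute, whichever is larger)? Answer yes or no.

no

F·v = (-33.709)×0.871 = -29.36054 W.
(u² − w²)/2 = (8.44757 − 62.39467)/2 = -26.97355 W.
|Δ| = 2.38699;  2% of max(1, |F·v|) = 0.58721.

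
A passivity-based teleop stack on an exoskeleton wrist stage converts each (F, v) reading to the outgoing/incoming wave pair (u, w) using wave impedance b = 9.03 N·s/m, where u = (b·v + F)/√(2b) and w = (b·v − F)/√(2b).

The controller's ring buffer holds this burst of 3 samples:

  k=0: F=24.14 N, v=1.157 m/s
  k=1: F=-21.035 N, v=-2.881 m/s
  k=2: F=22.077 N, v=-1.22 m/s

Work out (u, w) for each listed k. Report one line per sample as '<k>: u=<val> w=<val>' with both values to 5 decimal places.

k=0: b·v=9.03×1.157=10.44771; √(2b)=4.24971; u=(10.44771+24.14)/4.24971=8.13885, w=(10.44771−24.14)/4.24971=-3.22194
k=1: b·v=9.03×(-2.881)=-26.01543; √(2b)=4.24971; u=(-26.01543+(-21.035))/4.24971=-11.07146, w=(-26.01543−(-21.035))/4.24971=-1.17195
k=2: b·v=9.03×(-1.22)=-11.01660; √(2b)=4.24971; u=(-11.01660+22.077)/4.24971=2.60263, w=(-11.01660−22.077)/4.24971=-7.78727

0: u=8.13885 w=-3.22194
1: u=-11.07146 w=-1.17195
2: u=2.60263 w=-7.78727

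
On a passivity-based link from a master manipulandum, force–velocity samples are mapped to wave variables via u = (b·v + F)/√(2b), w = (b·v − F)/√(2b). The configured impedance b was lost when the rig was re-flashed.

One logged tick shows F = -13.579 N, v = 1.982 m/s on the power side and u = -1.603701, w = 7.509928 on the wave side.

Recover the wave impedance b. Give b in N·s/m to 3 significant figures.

u + w = 5.906227;  u + w = √(2b)·v, so √(2b) = 5.906227/1.982 = 2.979933.
b = (√(2b))²/2 = 8.880000/2 = 4.440000.
(Check via u − w = 2F/√(2b): u − w = -9.113629, 2F/√(2b) = -9.113628.)

b = 4.44 N·s/m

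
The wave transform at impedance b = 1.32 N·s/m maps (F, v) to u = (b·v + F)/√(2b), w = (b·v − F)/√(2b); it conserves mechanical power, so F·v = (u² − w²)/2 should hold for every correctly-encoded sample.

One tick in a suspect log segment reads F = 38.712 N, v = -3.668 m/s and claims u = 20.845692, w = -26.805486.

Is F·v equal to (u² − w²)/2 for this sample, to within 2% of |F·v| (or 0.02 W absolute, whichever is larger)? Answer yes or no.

yes

F·v = 38.712×(-3.668) = -141.995616 W.
(u² − w²)/2 = (434.542875 − 718.534080)/2 = -141.995602 W.
|Δ| = 0.000014;  2% of max(1, |F·v|) = 2.839912.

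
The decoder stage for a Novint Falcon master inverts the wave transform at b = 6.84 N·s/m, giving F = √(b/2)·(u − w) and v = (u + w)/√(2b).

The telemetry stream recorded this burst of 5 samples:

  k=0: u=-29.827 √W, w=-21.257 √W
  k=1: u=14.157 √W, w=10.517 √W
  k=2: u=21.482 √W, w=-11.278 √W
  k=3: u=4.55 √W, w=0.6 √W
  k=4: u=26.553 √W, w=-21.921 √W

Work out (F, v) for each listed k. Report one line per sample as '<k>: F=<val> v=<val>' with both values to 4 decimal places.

0: F=-15.8487 v=-13.8115
1: F=6.7315 v=6.6711
2: F=60.5839 v=2.7588
3: F=7.3048 v=1.3924
4: F=89.6441 v=1.2523

k=0: u−w=-8.5700, u+w=-51.0840; √(b/2)=1.8493, √(2b)=3.6986; F=1.8493×(-8.57)=-15.8487, v=-51.0840/3.6986=-13.8115
k=1: u−w=3.6400, u+w=24.6740; √(b/2)=1.8493, √(2b)=3.6986; F=1.8493×3.64=6.7315, v=24.6740/3.6986=6.6711
k=2: u−w=32.7600, u+w=10.2040; √(b/2)=1.8493, √(2b)=3.6986; F=1.8493×32.76=60.5839, v=10.2040/3.6986=2.7588
k=3: u−w=3.9500, u+w=5.1500; √(b/2)=1.8493, √(2b)=3.6986; F=1.8493×3.95=7.3048, v=5.1500/3.6986=1.3924
k=4: u−w=48.4740, u+w=4.6320; √(b/2)=1.8493, √(2b)=3.6986; F=1.8493×48.474=89.6441, v=4.6320/3.6986=1.2523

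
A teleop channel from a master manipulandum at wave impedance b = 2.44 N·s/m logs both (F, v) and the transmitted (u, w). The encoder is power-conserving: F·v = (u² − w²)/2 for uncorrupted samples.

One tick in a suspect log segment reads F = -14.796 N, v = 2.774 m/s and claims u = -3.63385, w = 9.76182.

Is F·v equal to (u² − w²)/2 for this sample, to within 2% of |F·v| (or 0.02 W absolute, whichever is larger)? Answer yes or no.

yes

F·v = (-14.796)×2.774 = -41.04410 W.
(u² − w²)/2 = (13.20487 − 95.29313)/2 = -41.04413 W.
|Δ| = 0.00003;  2% of max(1, |F·v|) = 0.82088.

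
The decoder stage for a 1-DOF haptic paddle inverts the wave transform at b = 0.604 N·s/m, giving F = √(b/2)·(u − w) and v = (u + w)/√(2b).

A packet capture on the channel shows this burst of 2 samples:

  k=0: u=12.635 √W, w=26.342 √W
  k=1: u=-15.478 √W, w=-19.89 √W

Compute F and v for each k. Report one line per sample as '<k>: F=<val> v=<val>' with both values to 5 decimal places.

k=0: u−w=-13.70700, u+w=38.97700; √(b/2)=0.54955, √(2b)=1.09909; F=0.54955×(-13.707)=-7.53262, v=38.97700/1.09909=35.46296
k=1: u−w=4.41200, u+w=-35.36800; √(b/2)=0.54955, √(2b)=1.09909; F=0.54955×4.412=2.42459, v=-35.36800/1.09909=-32.17933

0: F=-7.53262 v=35.46296
1: F=2.42459 v=-32.17933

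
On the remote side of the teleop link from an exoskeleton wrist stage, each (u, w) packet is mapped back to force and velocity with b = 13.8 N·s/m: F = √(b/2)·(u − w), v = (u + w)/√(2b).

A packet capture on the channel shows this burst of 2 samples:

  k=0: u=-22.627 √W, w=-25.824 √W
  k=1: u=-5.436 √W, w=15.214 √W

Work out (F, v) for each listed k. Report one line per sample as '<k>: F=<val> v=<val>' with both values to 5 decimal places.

k=0: u−w=3.19700, u+w=-48.45100; √(b/2)=2.62679, √(2b)=5.25357; F=2.62679×3.197=8.39783, v=-48.45100/5.25357=-9.22249
k=1: u−w=-20.65000, u+w=9.77800; √(b/2)=2.62679, √(2b)=5.25357; F=2.62679×(-20.65)=-54.24311, v=9.77800/5.25357=1.86121

0: F=8.39783 v=-9.22249
1: F=-54.24311 v=1.86121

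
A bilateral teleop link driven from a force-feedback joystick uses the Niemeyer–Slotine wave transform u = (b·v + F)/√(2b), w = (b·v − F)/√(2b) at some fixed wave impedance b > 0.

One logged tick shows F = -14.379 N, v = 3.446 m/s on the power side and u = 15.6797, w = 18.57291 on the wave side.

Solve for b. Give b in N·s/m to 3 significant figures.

b = 49.4 N·s/m

u + w = 34.25261;  u + w = √(2b)·v, so √(2b) = 34.25261/3.446 = 9.93982.
b = (√(2b))²/2 = 98.79997/2 = 49.39998.
(Check via u − w = 2F/√(2b): u − w = -2.89321, 2F/√(2b) = -2.89321.)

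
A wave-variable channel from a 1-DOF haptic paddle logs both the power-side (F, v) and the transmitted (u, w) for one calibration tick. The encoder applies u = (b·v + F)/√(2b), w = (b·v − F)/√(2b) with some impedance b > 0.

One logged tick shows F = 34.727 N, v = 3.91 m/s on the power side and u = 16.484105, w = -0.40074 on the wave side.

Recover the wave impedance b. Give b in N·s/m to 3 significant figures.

b = 8.46 N·s/m

u + w = 16.083365;  u + w = √(2b)·v, so √(2b) = 16.083365/3.91 = 4.113393.
b = (√(2b))²/2 = 16.919999/2 = 8.459999.
(Check via u − w = 2F/√(2b): u − w = 16.884845, 2F/√(2b) = 16.884846.)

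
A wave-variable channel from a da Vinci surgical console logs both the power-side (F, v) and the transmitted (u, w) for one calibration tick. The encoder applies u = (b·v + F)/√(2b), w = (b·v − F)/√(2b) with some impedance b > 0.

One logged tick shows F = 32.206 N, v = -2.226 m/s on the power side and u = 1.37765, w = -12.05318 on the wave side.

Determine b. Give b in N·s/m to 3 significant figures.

u + w = -10.6755;  u + w = √(2b)·v, so √(2b) = -10.6755/(-2.226) = 4.7958.
b = (√(2b))²/2 = 23.0000/2 = 11.5000.
(Check via u − w = 2F/√(2b): u − w = 13.4308, 2F/√(2b) = 13.4308.)

b = 11.5 N·s/m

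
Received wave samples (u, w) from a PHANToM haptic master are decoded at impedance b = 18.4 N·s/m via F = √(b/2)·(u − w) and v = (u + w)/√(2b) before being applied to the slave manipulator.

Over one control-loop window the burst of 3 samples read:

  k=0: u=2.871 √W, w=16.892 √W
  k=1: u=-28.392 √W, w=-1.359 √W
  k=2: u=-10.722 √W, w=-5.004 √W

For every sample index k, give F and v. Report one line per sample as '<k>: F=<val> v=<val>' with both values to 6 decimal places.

0: F=-42.527799 v=3.257834
1: F=-81.995149 v=-4.904307
2: F=-17.343553 v=-2.592354

k=0: u−w=-14.021000, u+w=19.763000; √(b/2)=3.033150, √(2b)=6.066300; F=3.033150×(-14.021)=-42.527799, v=19.763000/6.066300=3.257834
k=1: u−w=-27.033000, u+w=-29.751000; √(b/2)=3.033150, √(2b)=6.066300; F=3.033150×(-27.033)=-81.995149, v=-29.751000/6.066300=-4.904307
k=2: u−w=-5.718000, u+w=-15.726000; √(b/2)=3.033150, √(2b)=6.066300; F=3.033150×(-5.718)=-17.343553, v=-15.726000/6.066300=-2.592354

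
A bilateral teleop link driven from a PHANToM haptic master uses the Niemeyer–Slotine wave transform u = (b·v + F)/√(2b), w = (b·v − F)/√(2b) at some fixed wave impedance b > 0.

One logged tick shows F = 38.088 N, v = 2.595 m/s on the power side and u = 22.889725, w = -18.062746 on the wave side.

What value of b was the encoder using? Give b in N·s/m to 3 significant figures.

u + w = 4.826979;  u + w = √(2b)·v, so √(2b) = 4.826979/2.595 = 1.860108.
b = (√(2b))²/2 = 3.460000/2 = 1.730000.
(Check via u − w = 2F/√(2b): u − w = 40.952471, 2F/√(2b) = 40.952472.)

b = 1.73 N·s/m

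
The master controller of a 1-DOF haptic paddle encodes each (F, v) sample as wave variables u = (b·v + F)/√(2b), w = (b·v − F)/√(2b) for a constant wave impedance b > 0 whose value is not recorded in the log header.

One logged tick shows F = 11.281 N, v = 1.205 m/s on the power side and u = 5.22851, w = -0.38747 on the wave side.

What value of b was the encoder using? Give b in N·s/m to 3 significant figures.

u + w = 4.84104;  u + w = √(2b)·v, so √(2b) = 4.84104/1.205 = 4.01746.
b = (√(2b))²/2 = 16.13999/2 = 8.06999.
(Check via u − w = 2F/√(2b): u − w = 5.61598, 2F/√(2b) = 5.61599.)

b = 8.07 N·s/m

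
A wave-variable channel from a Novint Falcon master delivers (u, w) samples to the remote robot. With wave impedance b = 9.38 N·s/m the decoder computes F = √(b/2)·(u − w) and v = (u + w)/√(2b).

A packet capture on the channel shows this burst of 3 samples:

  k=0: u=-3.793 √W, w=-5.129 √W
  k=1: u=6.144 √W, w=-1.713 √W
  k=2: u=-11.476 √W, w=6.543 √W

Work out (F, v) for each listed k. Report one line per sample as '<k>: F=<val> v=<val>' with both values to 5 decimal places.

0: F=2.89330 v=-2.05990
1: F=17.01544 v=1.02302
2: F=-39.02268 v=-1.13892

k=0: u−w=1.33600, u+w=-8.92200; √(b/2)=2.16564, √(2b)=4.33128; F=2.16564×1.336=2.89330, v=-8.92200/4.33128=-2.05990
k=1: u−w=7.85700, u+w=4.43100; √(b/2)=2.16564, √(2b)=4.33128; F=2.16564×7.857=17.01544, v=4.43100/4.33128=1.02302
k=2: u−w=-18.01900, u+w=-4.93300; √(b/2)=2.16564, √(2b)=4.33128; F=2.16564×(-18.019)=-39.02268, v=-4.93300/4.33128=-1.13892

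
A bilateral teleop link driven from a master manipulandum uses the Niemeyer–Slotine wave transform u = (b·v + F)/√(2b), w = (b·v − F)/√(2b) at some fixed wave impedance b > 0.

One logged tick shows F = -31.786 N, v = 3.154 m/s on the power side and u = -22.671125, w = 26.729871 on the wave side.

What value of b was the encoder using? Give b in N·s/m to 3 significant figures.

u + w = 4.058746;  u + w = √(2b)·v, so √(2b) = 4.058746/3.154 = 1.286857.
b = (√(2b))²/2 = 1.656000/2 = 0.828000.
(Check via u − w = 2F/√(2b): u − w = -49.400996, 2F/√(2b) = -49.400994.)

b = 0.828 N·s/m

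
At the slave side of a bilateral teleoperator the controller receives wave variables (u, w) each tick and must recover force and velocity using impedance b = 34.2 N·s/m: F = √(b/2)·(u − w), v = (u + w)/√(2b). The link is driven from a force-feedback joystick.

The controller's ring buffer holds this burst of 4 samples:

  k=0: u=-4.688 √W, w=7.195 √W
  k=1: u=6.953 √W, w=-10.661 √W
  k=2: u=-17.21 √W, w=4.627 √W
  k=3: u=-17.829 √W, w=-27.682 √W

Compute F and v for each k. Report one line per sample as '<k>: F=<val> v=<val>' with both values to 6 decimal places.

k=0: u−w=-11.883000, u+w=2.507000; √(b/2)=4.135215, √(2b)=8.270429; F=4.135215×(-11.883)=-49.138755, v=2.507000/8.270429=0.303128
k=1: u−w=17.614000, u+w=-3.708000; √(b/2)=4.135215, √(2b)=8.270429; F=4.135215×17.614=72.837670, v=-3.708000/8.270429=-0.448344
k=2: u−w=-21.837000, u+w=-12.583000; √(b/2)=4.135215, √(2b)=8.270429; F=4.135215×(-21.837)=-90.300682, v=-12.583000/8.270429=-1.521445
k=3: u−w=9.853000, u+w=-45.511000; √(b/2)=4.135215, √(2b)=8.270429; F=4.135215×9.853=40.744270, v=-45.511000/8.270429=-5.502858

0: F=-49.138755 v=0.303128
1: F=72.837670 v=-0.448344
2: F=-90.300682 v=-1.521445
3: F=40.744270 v=-5.502858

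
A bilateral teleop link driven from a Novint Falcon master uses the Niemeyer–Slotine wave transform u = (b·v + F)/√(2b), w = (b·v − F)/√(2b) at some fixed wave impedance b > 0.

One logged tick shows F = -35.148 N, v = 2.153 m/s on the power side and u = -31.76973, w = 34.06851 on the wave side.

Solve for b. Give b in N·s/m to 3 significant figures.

b = 0.57 N·s/m

u + w = 2.2988;  u + w = √(2b)·v, so √(2b) = 2.2988/2.153 = 1.0677.
b = (√(2b))²/2 = 1.1400/2 = 0.5700.
(Check via u − w = 2F/√(2b): u − w = -65.8382, 2F/√(2b) = -65.8381.)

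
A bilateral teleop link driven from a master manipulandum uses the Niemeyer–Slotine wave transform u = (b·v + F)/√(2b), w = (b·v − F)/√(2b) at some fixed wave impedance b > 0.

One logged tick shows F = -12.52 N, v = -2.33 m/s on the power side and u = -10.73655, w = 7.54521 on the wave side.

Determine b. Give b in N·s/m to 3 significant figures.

b = 0.938 N·s/m

u + w = -3.19134;  u + w = √(2b)·v, so √(2b) = -3.19134/(-2.33) = 1.36967.
b = (√(2b))²/2 = 1.87601/2 = 0.93800.
(Check via u − w = 2F/√(2b): u − w = -18.28176, 2F/√(2b) = -18.28172.)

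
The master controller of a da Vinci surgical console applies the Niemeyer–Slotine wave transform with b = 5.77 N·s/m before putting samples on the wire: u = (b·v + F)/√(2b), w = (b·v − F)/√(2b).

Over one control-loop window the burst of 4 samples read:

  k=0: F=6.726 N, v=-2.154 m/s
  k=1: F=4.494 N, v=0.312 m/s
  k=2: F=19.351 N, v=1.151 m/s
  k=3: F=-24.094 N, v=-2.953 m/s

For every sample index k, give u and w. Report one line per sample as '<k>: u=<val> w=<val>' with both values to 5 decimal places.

k=0: b·v=5.77×(-2.154)=-12.42858; √(2b)=3.39706; u=(-12.42858+6.726)/3.39706=-1.67868, w=(-12.42858−6.726)/3.39706=-5.63858
k=1: b·v=5.77×0.312=1.80024; √(2b)=3.39706; u=(1.80024+4.494)/3.39706=1.85285, w=(1.80024−4.494)/3.39706=-0.79297
k=2: b·v=5.77×1.151=6.64127; √(2b)=3.39706; u=(6.64127+19.351)/3.39706=7.65141, w=(6.64127−19.351)/3.39706=-3.74139
k=3: b·v=5.77×(-2.953)=-17.03881; √(2b)=3.39706; u=(-17.03881+(-24.094))/3.39706=-12.10836, w=(-17.03881−(-24.094))/3.39706=2.07685

0: u=-1.67868 w=-5.63858
1: u=1.85285 w=-0.79297
2: u=7.65141 w=-3.74139
3: u=-12.10836 w=2.07685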